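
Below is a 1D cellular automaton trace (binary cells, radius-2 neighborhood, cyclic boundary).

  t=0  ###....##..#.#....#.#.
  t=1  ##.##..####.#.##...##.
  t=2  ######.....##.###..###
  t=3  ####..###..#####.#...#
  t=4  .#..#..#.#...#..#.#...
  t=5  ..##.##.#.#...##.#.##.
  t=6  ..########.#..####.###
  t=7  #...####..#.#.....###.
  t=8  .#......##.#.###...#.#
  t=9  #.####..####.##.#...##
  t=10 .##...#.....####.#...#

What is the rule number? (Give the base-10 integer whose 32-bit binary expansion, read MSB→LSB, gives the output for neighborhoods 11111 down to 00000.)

  #####|#  b31=1 t=2,i=0
  ####.|.  b30=0 t=1,i=9
  ###.#|.  b29=0 t=1,i=10
  ###..|.  b28=0 t=0,i=2
  ##.##|#  b27=1 t=1,i=2
  ##.#.|#  b26=1 t=1,i=11
  ##..#|#  b25=1 t=0,i=9
  ##...|#  b24=1 t=0,i=3
  #.###|#  b23=1 t=0,i=0
  #.##.|#  b22=1 t=1,i=0
  #.#.#|#  b21=1 t=0,i=20
  #.#..|.  b20=0 t=0,i=13
  #..##|.  b19=0 t=1,i=6
  #..#.|#  b18=1 t=0,i=10
  #...#|.  b17=0 t=1,i=17
  #....|#  b16=1 t=0,i=4
  .####|.  b15=0 t=1,i=8
  .###.|#  b14=1 t=0,i=1
  .##.#|#  b13=1 t=1,i=1
  .##..|#  b12=1 t=0,i=8
  .#.##|.  b11=0 t=0,i=21
  .#.#.|#  b10=1 t=0,i=12
  .#..#|#  b9=1 t=4,i=2
  .#...|#  b8=1 t=0,i=14
  ..###|.  b7=0 t=1,i=7
  ..##.|#  b6=1 t=0,i=7
  ..#.#|.  b5=0 t=0,i=11
  ..#..|.  b4=0 t=4,i=1
  ...##|.  b3=0 t=0,i=6
  ...#.|.  b2=0 t=0,i=17
  ....#|.  b1=0 t=0,i=5
  .....|#  b0=1 t=2,i=8
  bits 10001111111001010111011101000001 = 2414180161

2414180161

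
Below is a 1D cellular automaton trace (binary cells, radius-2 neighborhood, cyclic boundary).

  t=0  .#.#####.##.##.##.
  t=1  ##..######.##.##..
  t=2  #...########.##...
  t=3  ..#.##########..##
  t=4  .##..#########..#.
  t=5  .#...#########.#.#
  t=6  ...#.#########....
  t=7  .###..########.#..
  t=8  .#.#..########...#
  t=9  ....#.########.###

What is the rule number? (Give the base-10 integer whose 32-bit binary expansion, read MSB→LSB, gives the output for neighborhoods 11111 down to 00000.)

4165436134

  ##### -> #   bit 31 = 1  t=0,i=5
  ####. -> #   bit 30 = 1  t=0,i=6
  ###.# -> #   bit 29 = 1  t=0,i=7
  ###.. -> #   bit 28 = 1  t=3,i=13
  ##.## -> #   bit 27 = 1  t=0,i=8
  ##.#. -> .   bit 26 = 0  t=5,i=14
  ##..# -> .   bit 25 = 0  t=0,i=17
  ##... -> .   bit 24 = 0  t=2,i=15
  #.### -> .   bit 23 = 0  t=0,i=3
  #.##. -> #   bit 22 = 1  t=0,i=9
  #.#.# -> .   bit 21 = 0  t=5,i=15
  #.#.. -> .   bit 20 = 0  t=5,i=1
  #..## -> .   bit 19 = 0  t=1,i=3
  #..#. -> #   bit 18 = 1  t=0,i=0
  #...# -> #   bit 17 = 1  t=2,i=2
  #.... -> #   bit 16 = 1  t=6,i=15
  .#### -> #   bit 15 = 1  t=0,i=4
  .###. -> .   bit 14 = 0  t=7,i=2
  .##.# -> .   bit 13 = 0  t=0,i=10
  .##.. -> .   bit 12 = 0  t=0,i=16
  .#.## -> .   bit 11 = 0  t=0,i=2
  .#.#. -> .   bit 10 = 0  t=5,i=0
  .#..# -> #   bit 9 = 1  t=4,i=17
  .#... -> .   bit 8 = 0  t=2,i=1
  ..### -> #   bit 7 = 1  t=1,i=4
  ..##. -> #   bit 6 = 1  t=1,i=0
  ..#.# -> #   bit 5 = 1  t=0,i=1
  ..#.. -> .   bit 4 = 0  t=2,i=0
  ...## -> .   bit 3 = 0  t=2,i=3
  ...#. -> #   bit 2 = 1  t=2,i=17
  ....# -> #   bit 1 = 1  t=6,i=1
  ..... -> .   bit 0 = 0  t=6,i=0
  bits 11111000010001111000001011100110 = 4165436134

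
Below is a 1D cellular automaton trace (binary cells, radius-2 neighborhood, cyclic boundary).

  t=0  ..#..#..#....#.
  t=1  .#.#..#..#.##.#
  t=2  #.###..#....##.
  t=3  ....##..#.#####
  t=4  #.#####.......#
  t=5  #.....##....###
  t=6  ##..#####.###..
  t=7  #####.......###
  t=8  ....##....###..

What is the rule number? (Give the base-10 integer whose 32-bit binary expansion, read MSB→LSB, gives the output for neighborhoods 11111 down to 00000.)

387463118

  ##### -> .   bit 31 = 0  t=3,i=12
  ####. -> .   bit 30 = 0  t=3,i=13
  ###.# -> .   bit 29 = 0  t=6,i=8
  ###.. -> #   bit 28 = 1  t=2,i=4
  ##.## -> .   bit 27 = 0  t=4,i=1
  ##.#. -> #   bit 26 = 1  t=1,i=13
  ##..# -> #   bit 25 = 1  t=2,i=5
  ##... -> #   bit 24 = 1  t=3,i=0
  #.### -> .   bit 23 = 0  t=2,i=2
  #.##. -> .   bit 22 = 0  t=1,i=11
  #.#.# -> .   bit 21 = 0  t=1,i=1
  #.#.. -> #   bit 20 = 1  t=1,i=3
  #..## -> #   bit 19 = 1  t=6,i=3
  #..#. -> .   bit 18 = 0  t=0,i=4
  #...# -> .   bit 17 = 0  t=0,i=0
  #.... -> .   bit 16 = 0  t=0,i=10
  .#### -> .   bit 15 = 0  t=3,i=11
  .###. -> .   bit 14 = 0  t=2,i=3
  .##.# -> #   bit 13 = 1  t=1,i=12
  .##.. -> #   bit 12 = 1  t=3,i=5
  .#.## -> .   bit 11 = 0  t=1,i=10
  .#.#. -> #   bit 10 = 1  t=1,i=0
  .#..# -> #   bit 9 = 1  t=0,i=3
  .#... -> #   bit 8 = 1  t=0,i=9
  ..### -> #   bit 7 = 1  t=5,i=12
  ..##. -> #   bit 6 = 1  t=2,i=12
  ..#.# -> .   bit 5 = 0  t=1,i=9
  ..#.. -> .   bit 4 = 0  t=0,i=2
  ...## -> #   bit 3 = 1  t=2,i=11
  ...#. -> #   bit 2 = 1  t=0,i=1
  ....# -> #   bit 1 = 1  t=0,i=11
  ..... -> .   bit 0 = 0  t=4,i=9
  bits 00010111000110000011011111001110 = 387463118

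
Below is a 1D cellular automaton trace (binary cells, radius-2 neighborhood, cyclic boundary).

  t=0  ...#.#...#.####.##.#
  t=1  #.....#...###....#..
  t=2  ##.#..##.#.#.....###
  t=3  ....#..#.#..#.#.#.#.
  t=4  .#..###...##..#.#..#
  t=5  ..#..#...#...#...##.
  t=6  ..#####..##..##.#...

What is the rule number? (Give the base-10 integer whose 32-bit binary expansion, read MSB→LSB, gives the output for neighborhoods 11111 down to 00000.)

  #####|.  b31=0 t=2,i=19
  ####.|.  b30=0 t=0,i=13
  ###.#|.  b29=0 t=0,i=14
  ###..|.  b28=0 t=1,i=12
  ##.##|.  b27=0 t=0,i=15
  ##.#.|.  b26=0 t=0,i=18
  ##..#|.  b25=0 t=4,i=12
  ##...|.  b24=0 t=1,i=13
  #.###|#  b23=1 t=0,i=11
  #.##.|.  b22=0 t=0,i=16
  #.#.#|#  b21=1 t=2,i=9
  #.#..|.  b20=0 t=0,i=5
  #..##|.  b19=0 t=2,i=5
  #..#.|#  b18=1 t=1,i=19
  #...#|.  b17=0 t=0,i=1
  #....|.  b16=0 t=1,i=2
  .####|#  b15=1 t=0,i=12
  .###.|#  b14=1 t=1,i=11
  .##.#|#  b13=1 t=0,i=17
  .##..|.  b12=0 t=4,i=11
  .#.##|#  b11=1 t=0,i=10
  .#.#.|.  b10=0 t=0,i=4
  .#..#|#  b9=1 t=1,i=18
  .#...|#  b8=1 t=0,i=0
  ..###|.  b7=0 t=1,i=10
  ..##.|.  b6=0 t=2,i=6
  ..#.#|.  b5=0 t=0,i=3
  ..#..|#  b4=1 t=1,i=0
  ...##|#  b3=1 t=1,i=9
  ...#.|.  b2=0 t=0,i=2
  ....#|.  b1=0 t=1,i=4
  .....|#  b0=1 t=1,i=3
  bits 00000000101001001110101100011001 = 10808089

10808089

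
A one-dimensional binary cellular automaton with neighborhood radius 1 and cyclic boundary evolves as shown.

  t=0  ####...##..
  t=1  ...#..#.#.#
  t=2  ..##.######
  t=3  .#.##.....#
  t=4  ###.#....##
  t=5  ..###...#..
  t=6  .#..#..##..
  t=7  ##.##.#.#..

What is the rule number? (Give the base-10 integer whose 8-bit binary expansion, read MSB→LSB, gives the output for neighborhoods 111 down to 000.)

102

  [7] ### => .  t=0,i=1
  [6] ##. => #  t=0,i=3
  [5] #.# => #  t=1,i=7
  [4] #.. => .  t=0,i=4
  [3] .## => .  t=0,i=0
  [2] .#. => #  t=1,i=3
  [1] ..# => #  t=0,i=6
  [0] ... => .  t=0,i=5
  bits 01100110 = 102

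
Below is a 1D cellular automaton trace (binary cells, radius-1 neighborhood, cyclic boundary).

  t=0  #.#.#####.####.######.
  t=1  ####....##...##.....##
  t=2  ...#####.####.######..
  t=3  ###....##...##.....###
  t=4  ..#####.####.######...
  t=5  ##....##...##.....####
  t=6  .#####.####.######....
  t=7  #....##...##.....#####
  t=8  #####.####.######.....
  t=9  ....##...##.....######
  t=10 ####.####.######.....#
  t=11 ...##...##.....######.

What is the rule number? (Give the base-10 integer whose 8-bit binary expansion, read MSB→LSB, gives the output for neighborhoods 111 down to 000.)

119

  nb ###: next=.  (t=0,i=5, bit7=0)
  nb ##.: next=#  (t=0,i=8, bit6=1)
  nb #.#: next=#  (t=0,i=1, bit5=1)
  nb #..: next=#  (t=1,i=4, bit4=1)
  nb .##: next=.  (t=0,i=4, bit3=0)
  nb .#.: next=#  (t=0,i=0, bit2=1)
  nb ..#: next=#  (t=1,i=7, bit1=1)
  nb ...: next=#  (t=1,i=5, bit0=1)
  bits 01110111 = 119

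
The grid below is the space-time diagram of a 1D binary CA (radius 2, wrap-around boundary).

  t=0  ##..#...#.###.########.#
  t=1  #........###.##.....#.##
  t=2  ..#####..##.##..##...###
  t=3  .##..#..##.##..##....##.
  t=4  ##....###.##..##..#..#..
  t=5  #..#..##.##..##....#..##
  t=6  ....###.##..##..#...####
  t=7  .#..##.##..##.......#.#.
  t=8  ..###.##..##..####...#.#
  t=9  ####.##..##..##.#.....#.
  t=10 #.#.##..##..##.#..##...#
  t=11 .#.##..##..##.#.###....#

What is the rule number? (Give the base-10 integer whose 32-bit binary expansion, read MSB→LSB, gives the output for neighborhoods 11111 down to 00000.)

1288261313

  [31] ##### => .  t=0,i=16
  [30] ####. => #  t=0,i=20
  [29] ###.# => .  t=0,i=12
  [28] ###.. => .  t=0,i=1
  [27] ##.## => #  t=0,i=13
  [26] ##.#. => #  t=9,i=15
  [25] ##..# => .  t=0,i=2
  [24] ##... => .  t=1,i=1
  [23] #.### => #  t=0,i=10
  [22] #.##. => #  t=1,i=13
  [21] #.#.# => .  t=10,i=2
  [20] #.#.. => .  t=7,i=22
  [19] #..## => #  t=2,i=1
  [18] #..#. => .  t=0,i=3
  [17] #...# => .  t=0,i=6
  [16] #.... => #  t=1,i=2
  [15] .#### => .  t=0,i=15
  [14] .###. => #  t=0,i=0
  [13] .##.# => .  t=2,i=10
  [12] .##.. => .  t=1,i=14
  [11] .#.## => #  t=0,i=9
  [10] .#.#. => #  t=7,i=21
  [9] .#..# => #  t=3,i=6
  [8] .#... => .  t=0,i=5
  [7] ..### => #  t=1,i=9
  [6] ..##. => #  t=2,i=9
  [5] ..#.# => .  t=0,i=8
  [4] ..#.. => .  t=0,i=4
  [3] ...## => .  t=1,i=8
  [2] ...#. => .  t=0,i=7
  [1] ....# => .  t=1,i=7
  [0] ..... => #  t=1,i=3
  bits 01001100110010010100111011000001 = 1288261313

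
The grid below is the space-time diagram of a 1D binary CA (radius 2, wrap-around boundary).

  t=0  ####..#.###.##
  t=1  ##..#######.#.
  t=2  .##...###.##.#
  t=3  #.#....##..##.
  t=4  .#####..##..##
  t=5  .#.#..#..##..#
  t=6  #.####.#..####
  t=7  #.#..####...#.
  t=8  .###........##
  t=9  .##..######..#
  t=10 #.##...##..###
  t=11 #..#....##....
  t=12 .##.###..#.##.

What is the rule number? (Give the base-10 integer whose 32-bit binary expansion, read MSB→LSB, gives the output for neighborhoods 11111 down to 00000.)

2794815267

  ##### -> #   bit 31 = 1  t=0,i=0
  ####. -> .   bit 30 = 0  t=0,i=2
  ###.# -> #   bit 29 = 1  t=0,i=10
  ###.. -> .   bit 28 = 0  t=0,i=3
  ##.## -> .   bit 27 = 0  t=0,i=11
  ##.#. -> #   bit 26 = 1  t=1,i=11
  ##..# -> #   bit 25 = 1  t=0,i=4
  ##... -> .   bit 24 = 0  t=2,i=3
  #.### -> #   bit 23 = 1  t=0,i=8
  #.##. -> .   bit 22 = 0  t=1,i=0
  #.#.# -> .   bit 21 = 0  t=1,i=12
  #.#.. -> #   bit 20 = 1  t=3,i=2
  #..## -> .   bit 19 = 0  t=1,i=3
  #..#. -> #   bit 18 = 1  t=0,i=5
  #...# -> .   bit 17 = 0  t=2,i=4
  #.... -> #   bit 16 = 1  t=3,i=4
  .#### -> .   bit 15 = 0  t=0,i=13
  .###. -> #   bit 14 = 1  t=0,i=9
  .##.# -> #   bit 13 = 1  t=2,i=11
  .##.. -> #   bit 12 = 1  t=1,i=1
  .#.## -> #   bit 11 = 1  t=0,i=7
  .#.#. -> #   bit 10 = 1  t=3,i=1
  .#..# -> #   bit 9 = 1  t=5,i=4
  .#... -> #   bit 8 = 1  t=3,i=3
  ..### -> .   bit 7 = 0  t=1,i=4
  ..##. -> .   bit 6 = 0  t=3,i=7
  ..#.# -> #   bit 5 = 1  t=0,i=6
  ..#.. -> .   bit 4 = 0  t=5,i=6
  ...## -> .   bit 3 = 0  t=2,i=5
  ...#. -> .   bit 2 = 0  t=7,i=11
  ....# -> #   bit 1 = 1  t=3,i=5
  ..... -> #   bit 0 = 1  t=8,i=6
  bits 10100110100101010111111100100011 = 2794815267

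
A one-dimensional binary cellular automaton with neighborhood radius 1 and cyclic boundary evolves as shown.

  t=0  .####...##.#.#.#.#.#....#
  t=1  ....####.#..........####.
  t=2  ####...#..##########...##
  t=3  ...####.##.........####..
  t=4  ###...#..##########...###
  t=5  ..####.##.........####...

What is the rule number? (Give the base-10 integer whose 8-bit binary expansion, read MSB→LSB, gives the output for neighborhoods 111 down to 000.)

  ###|.  b7=0 t=0,i=2
  ##.|#  b6=1 t=0,i=4
  #.#|.  b5=0 t=0,i=0
  #..|#  b4=1 t=0,i=5
  .##|.  b3=0 t=0,i=1
  .#.|.  b2=0 t=0,i=11
  ..#|#  b1=1 t=0,i=7
  ...|#  b0=1 t=0,i=6
  bits 01010011 = 83

83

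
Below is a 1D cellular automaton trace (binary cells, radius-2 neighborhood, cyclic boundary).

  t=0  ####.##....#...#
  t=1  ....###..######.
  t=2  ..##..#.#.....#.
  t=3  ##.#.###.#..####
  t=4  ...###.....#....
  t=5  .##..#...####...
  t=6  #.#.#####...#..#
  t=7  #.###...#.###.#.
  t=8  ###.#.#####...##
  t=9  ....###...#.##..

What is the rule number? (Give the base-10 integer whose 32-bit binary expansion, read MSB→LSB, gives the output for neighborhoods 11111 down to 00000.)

  [31] ##### => .  t=0,i=1
  [30] ####. => .  t=0,i=2
  [29] ###.# => .  t=0,i=3
  [28] ###.. => #  t=1,i=6
  [27] ##.## => #  t=0,i=4
  [26] ##.#. => .  t=3,i=2
  [25] ##..# => .  t=1,i=7
  [24] ##... => .  t=0,i=7
  [23] #.### => #  t=3,i=5
  [22] #.##. => #  t=0,i=5
  [21] #.#.# => #  t=3,i=3
  [20] #.#.. => .  t=2,i=8
  [19] #..## => #  t=1,i=8
  [18] #..#. => #  t=2,i=5
  [17] #...# => #  t=0,i=13
  [16] #.... => .  t=0,i=8
  [15] .#### => .  t=0,i=0
  [14] .###. => .  t=1,i=5
  [13] .##.# => #  t=6,i=0
  [12] .##.. => #  t=0,i=6
  [11] .#.## => #  t=3,i=4
  [10] .#.#. => #  t=2,i=7
  [9] .#..# => .  t=3,i=10
  [8] .#... => #  t=0,i=12
  [7] ..### => .  t=0,i=15
  [6] ..##. => .  t=2,i=2
  [5] ..#.# => #  t=2,i=6
  [4] ..#.. => #  t=0,i=11
  [3] ...## => #  t=0,i=14
  [2] ...#. => #  t=0,i=10
  [1] ....# => #  t=0,i=9
  [0] ..... => .  t=1,i=1
  bits 00011000111011100011110100111110 = 418266430

418266430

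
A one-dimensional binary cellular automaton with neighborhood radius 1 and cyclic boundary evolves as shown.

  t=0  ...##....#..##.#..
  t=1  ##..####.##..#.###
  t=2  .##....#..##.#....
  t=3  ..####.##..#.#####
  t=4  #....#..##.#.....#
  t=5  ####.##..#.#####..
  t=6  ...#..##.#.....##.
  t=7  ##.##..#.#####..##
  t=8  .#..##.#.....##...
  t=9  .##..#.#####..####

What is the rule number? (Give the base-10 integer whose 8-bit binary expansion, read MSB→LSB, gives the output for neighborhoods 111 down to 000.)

85

  ###|.  b7=0 t=1,i=0
  ##.|#  b6=1 t=0,i=4
  #.#|.  b5=0 t=0,i=14
  #..|#  b4=1 t=0,i=5
  .##|.  b3=0 t=0,i=3
  .#.|#  b2=1 t=0,i=9
  ..#|.  b1=0 t=0,i=2
  ...|#  b0=1 t=0,i=0
  bits 01010101 = 85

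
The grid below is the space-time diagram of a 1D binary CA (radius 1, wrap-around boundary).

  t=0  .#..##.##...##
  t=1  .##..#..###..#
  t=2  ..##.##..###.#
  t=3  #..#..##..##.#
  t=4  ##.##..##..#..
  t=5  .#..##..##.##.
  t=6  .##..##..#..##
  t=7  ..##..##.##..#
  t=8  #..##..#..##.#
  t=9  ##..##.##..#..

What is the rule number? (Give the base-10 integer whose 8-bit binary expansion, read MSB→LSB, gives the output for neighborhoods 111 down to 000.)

  [7] ### => #  t=1,i=9
  [6] ##. => #  t=0,i=5
  [5] #.# => .  t=0,i=0
  [4] #.. => #  t=0,i=2
  [3] .## => .  t=0,i=4
  [2] .#. => #  t=0,i=1
  [1] ..# => .  t=0,i=3
  [0] ... => #  t=0,i=10
  bits 11010101 = 213

213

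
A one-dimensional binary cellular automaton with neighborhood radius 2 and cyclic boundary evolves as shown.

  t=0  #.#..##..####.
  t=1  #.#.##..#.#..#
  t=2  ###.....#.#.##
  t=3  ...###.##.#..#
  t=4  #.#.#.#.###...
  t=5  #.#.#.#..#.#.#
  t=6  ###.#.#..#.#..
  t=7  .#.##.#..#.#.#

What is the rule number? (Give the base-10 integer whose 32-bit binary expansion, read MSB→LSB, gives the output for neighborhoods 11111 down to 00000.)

221897069

  nb #####: next=.  (t=2,i=0, bit31=0)
  nb ####.: next=.  (t=0,i=11, bit30=0)
  nb ###.#: next=.  (t=0,i=12, bit29=0)
  nb ###..: next=.  (t=2,i=2, bit28=0)
  nb ##.##: next=#  (t=3,i=6, bit27=1)
  nb ##.#.: next=#  (t=0,i=13, bit26=1)
  nb ##..#: next=.  (t=0,i=7, bit25=0)
  nb ##...: next=#  (t=2,i=3, bit24=1)
  nb #.###: next=.  (t=2,i=12, bit23=0)
  nb #.##.: next=.  (t=1,i=4, bit22=0)
  nb #.#.#: next=#  (t=0,i=0, bit21=1)
  nb #.#..: next=#  (t=0,i=2, bit20=1)
  nb #..##: next=#  (t=0,i=4, bit19=1)
  nb #..#.: next=.  (t=1,i=7, bit18=0)
  nb #...#: next=.  (t=3,i=1, bit17=0)
  nb #....: next=#  (t=2,i=4, bit16=1)
  nb .####: next=#  (t=0,i=10, bit15=1)
  nb .###.: next=#  (t=3,i=4, bit14=1)
  nb .##.#: next=#  (t=1,i=0, bit13=1)
  nb .##..: next=.  (t=0,i=6, bit12=0)
  nb .#.##: next=.  (t=1,i=3, bit11=0)
  nb .#.#.: next=.  (t=0,i=1, bit10=0)
  nb .#..#: next=.  (t=0,i=3, bit9=0)
  nb .#...: next=#  (t=3,i=0, bit8=1)
  nb ..###: next=.  (t=0,i=9, bit7=0)
  nb ..##.: next=#  (t=0,i=5, bit6=1)
  nb ..#.#: next=#  (t=1,i=8, bit5=1)
  nb ..#..: next=.  (t=3,i=13, bit4=0)
  nb ...##: next=#  (t=3,i=2, bit3=1)
  nb ...#.: next=#  (t=2,i=7, bit2=1)
  nb ....#: next=.  (t=2,i=6, bit1=0)
  nb .....: next=#  (t=2,i=5, bit0=1)
  bits 00001101001110011110000101101101 = 221897069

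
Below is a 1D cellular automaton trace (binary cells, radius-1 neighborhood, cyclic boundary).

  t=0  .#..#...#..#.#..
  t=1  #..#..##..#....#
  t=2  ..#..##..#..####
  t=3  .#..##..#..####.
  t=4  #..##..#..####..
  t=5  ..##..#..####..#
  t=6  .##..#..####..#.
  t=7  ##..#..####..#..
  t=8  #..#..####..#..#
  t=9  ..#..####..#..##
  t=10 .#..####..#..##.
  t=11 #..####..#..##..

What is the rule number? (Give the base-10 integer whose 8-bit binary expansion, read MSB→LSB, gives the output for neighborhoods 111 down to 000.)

  nb ###: next=#  (t=2,i=13, bit7=1)
  nb ##.: next=.  (t=1,i=0, bit6=0)
  nb #.#: next=.  (t=0,i=12, bit5=0)
  nb #..: next=.  (t=0,i=2, bit4=0)
  nb .##: next=#  (t=1,i=6, bit3=1)
  nb .#.: next=.  (t=0,i=1, bit2=0)
  nb ..#: next=#  (t=0,i=0, bit1=1)
  nb ...: next=#  (t=0,i=6, bit0=1)
  bits 10001011 = 139

139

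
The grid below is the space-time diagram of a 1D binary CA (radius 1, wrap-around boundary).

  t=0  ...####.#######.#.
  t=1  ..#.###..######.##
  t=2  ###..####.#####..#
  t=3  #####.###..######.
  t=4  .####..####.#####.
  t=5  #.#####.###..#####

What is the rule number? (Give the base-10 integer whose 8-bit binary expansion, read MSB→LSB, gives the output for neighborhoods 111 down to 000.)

214

  nb ###: next=#  (t=0,i=4, bit7=1)
  nb ##.: next=#  (t=0,i=6, bit6=1)
  nb #.#: next=.  (t=0,i=7, bit5=0)
  nb #..: next=#  (t=0,i=17, bit4=1)
  nb .##: next=.  (t=0,i=3, bit3=0)
  nb .#.: next=#  (t=0,i=16, bit2=1)
  nb ..#: next=#  (t=0,i=2, bit1=1)
  nb ...: next=.  (t=0,i=0, bit0=0)
  bits 11010110 = 214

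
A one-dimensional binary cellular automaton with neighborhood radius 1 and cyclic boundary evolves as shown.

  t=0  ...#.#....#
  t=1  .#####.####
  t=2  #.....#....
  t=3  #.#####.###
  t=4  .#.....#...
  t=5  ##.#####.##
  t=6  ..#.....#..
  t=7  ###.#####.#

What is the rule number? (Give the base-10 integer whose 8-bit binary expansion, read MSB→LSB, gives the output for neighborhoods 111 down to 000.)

  nb ###: next=.  (t=1,i=2, bit7=0)
  nb ##.: next=.  (t=1,i=5, bit6=0)
  nb #.#: next=#  (t=0,i=4, bit5=1)
  nb #..: next=.  (t=0,i=0, bit4=0)
  nb .##: next=.  (t=1,i=1, bit3=0)
  nb .#.: next=#  (t=0,i=3, bit2=1)
  nb ..#: next=#  (t=0,i=2, bit1=1)
  nb ...: next=#  (t=0,i=1, bit0=1)
  bits 00100111 = 39

39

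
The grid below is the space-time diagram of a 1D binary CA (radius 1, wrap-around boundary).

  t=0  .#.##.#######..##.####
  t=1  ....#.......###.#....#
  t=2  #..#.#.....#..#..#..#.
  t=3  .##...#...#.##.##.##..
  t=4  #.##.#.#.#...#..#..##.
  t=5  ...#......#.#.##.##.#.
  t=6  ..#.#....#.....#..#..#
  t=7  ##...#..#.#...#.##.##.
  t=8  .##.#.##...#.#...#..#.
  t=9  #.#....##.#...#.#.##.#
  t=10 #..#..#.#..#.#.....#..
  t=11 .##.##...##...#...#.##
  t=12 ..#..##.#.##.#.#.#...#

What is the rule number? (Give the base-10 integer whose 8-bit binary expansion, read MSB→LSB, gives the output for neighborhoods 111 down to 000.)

  [7] ### => .  t=0,i=7
  [6] ##. => #  t=0,i=4
  [5] #.# => .  t=0,i=0
  [4] #.. => #  t=0,i=13
  [3] .## => .  t=0,i=3
  [2] .#. => .  t=0,i=1
  [1] ..# => #  t=0,i=14
  [0] ... => .  t=1,i=1
  bits 01010010 = 82

82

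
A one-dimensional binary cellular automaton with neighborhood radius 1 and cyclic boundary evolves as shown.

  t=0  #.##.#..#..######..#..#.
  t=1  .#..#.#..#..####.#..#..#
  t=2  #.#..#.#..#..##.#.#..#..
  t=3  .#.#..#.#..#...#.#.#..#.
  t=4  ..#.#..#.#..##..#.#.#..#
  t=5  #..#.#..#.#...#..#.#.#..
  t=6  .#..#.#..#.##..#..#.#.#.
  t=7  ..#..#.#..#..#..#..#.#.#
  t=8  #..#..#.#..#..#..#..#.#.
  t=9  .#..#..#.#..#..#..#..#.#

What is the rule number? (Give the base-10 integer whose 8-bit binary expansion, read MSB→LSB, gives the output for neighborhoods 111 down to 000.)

177

  [7] ### => #  t=0,i=12
  [6] ##. => .  t=0,i=3
  [5] #.# => #  t=0,i=1
  [4] #.. => #  t=0,i=6
  [3] .## => .  t=0,i=2
  [2] .#. => .  t=0,i=0
  [1] ..# => .  t=0,i=7
  [0] ... => #  t=3,i=13
  bits 10110001 = 177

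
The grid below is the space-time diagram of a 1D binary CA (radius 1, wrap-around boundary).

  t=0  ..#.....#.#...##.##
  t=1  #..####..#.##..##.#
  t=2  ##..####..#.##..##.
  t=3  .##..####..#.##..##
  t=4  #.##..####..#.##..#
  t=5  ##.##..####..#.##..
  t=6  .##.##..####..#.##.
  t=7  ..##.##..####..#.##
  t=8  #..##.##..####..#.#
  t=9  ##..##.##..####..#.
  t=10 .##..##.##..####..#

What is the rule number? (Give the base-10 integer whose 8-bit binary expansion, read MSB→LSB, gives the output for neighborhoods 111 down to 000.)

  ### -> #   bit 7 = 1  t=1,i=4
  ##. -> #   bit 6 = 1  t=0,i=15
  #.# -> #   bit 5 = 1  t=0,i=9
  #.. -> #   bit 4 = 1  t=0,i=0
  .## -> .   bit 3 = 0  t=0,i=14
  .#. -> .   bit 2 = 0  t=0,i=2
  ..# -> .   bit 1 = 0  t=0,i=1
  ... -> #   bit 0 = 1  t=0,i=4
  bits 11110001 = 241

241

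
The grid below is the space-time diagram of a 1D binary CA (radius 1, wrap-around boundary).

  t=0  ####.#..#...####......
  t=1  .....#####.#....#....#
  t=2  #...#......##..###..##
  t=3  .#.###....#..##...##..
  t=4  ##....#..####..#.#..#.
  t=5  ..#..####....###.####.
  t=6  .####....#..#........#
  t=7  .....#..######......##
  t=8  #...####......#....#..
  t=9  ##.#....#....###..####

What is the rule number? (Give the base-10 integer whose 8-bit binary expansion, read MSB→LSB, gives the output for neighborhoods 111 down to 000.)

  ###|.  b7=0 t=0,i=1
  ##.|.  b6=0 t=0,i=3
  #.#|.  b5=0 t=0,i=4
  #..|#  b4=1 t=0,i=6
  .##|.  b3=0 t=0,i=0
  .#.|#  b2=1 t=0,i=5
  ..#|#  b1=1 t=0,i=7
  ...|.  b0=0 t=0,i=10
  bits 00010110 = 22

22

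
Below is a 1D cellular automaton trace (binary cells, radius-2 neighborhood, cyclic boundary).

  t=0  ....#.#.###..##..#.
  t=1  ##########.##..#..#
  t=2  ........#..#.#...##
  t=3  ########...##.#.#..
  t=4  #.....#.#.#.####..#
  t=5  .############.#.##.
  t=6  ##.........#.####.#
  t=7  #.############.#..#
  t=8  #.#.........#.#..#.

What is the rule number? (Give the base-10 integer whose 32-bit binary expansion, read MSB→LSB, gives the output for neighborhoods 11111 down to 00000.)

1206480303

  #####|.  b31=0 t=1,i=1
  ####.|#  b30=1 t=1,i=8
  ###.#|.  b29=0 t=1,i=9
  ###..|.  b28=0 t=0,i=10
  ##.##|.  b27=0 t=1,i=10
  ##.#.|#  b26=1 t=3,i=13
  ##..#|#  b25=1 t=0,i=11
  ##...|#  b24=1 t=2,i=0
  #.###|#  b23=1 t=0,i=8
  #.##.|#  b22=1 t=1,i=11
  #.#.#|#  b21=1 t=0,i=6
  #.#..|.  b20=0 t=2,i=13
  #..##|#  b19=1 t=0,i=12
  #..#.|.  b18=0 t=0,i=16
  #...#|.  b17=0 t=2,i=15
  #....|#  b16=1 t=0,i=0
  .####|.  b15=0 t=1,i=0
  .###.|#  b14=1 t=0,i=9
  .##.#|#  b13=1 t=3,i=12
  .##..|.  b12=0 t=0,i=14
  .#.##|#  b11=1 t=0,i=7
  .#.#.|#  b10=1 t=0,i=5
  .#..#|.  b9=0 t=1,i=16
  .#...|#  b8=1 t=0,i=18
  ..###|#  b7=1 t=1,i=18
  ..##.|.  b6=0 t=0,i=13
  ..#.#|#  b5=1 t=0,i=4
  ..#..|.  b4=0 t=0,i=17
  ...##|#  b3=1 t=2,i=16
  ...#.|#  b2=1 t=0,i=3
  ....#|#  b1=1 t=0,i=2
  .....|#  b0=1 t=0,i=1
  bits 01000111111010010110110110101111 = 1206480303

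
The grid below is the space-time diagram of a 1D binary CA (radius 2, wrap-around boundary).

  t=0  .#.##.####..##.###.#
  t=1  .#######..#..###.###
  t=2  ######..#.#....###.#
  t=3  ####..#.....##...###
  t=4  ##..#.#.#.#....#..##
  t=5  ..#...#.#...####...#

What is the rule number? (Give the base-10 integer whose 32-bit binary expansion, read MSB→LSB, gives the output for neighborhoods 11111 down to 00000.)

2934155286

  nb #####: next=#  (t=1,i=3, bit31=1)
  nb ####.: next=.  (t=0,i=8, bit30=0)
  nb ###.#: next=#  (t=0,i=17, bit29=1)
  nb ###..: next=.  (t=0,i=9, bit28=0)
  nb ##.##: next=#  (t=0,i=5, bit27=1)
  nb ##.#.: next=#  (t=0,i=18, bit26=1)
  nb ##..#: next=#  (t=0,i=10, bit25=1)
  nb ##...: next=.  (t=3,i=14, bit24=0)
  nb #.###: next=#  (t=0,i=6, bit23=1)
  nb #.##.: next=#  (t=0,i=3, bit22=1)
  nb #.#.#: next=#  (t=0,i=1, bit21=1)
  nb #.#..: next=.  (t=2,i=10, bit20=0)
  nb #..##: next=.  (t=0,i=11, bit19=0)
  nb #..#.: next=.  (t=1,i=9, bit18=0)
  nb #...#: next=#  (t=3,i=15, bit17=1)
  nb #....: next=#  (t=2,i=12, bit16=1)
  nb .####: next=#  (t=0,i=7, bit15=1)
  nb .###.: next=.  (t=0,i=16, bit14=0)
  nb .##.#: next=#  (t=0,i=4, bit13=1)
  nb .##..: next=.  (t=3,i=13, bit12=0)
  nb .#.##: next=#  (t=0,i=2, bit11=1)
  nb .#.#.: next=.  (t=0,i=0, bit10=0)
  nb .#..#: next=.  (t=1,i=11, bit9=0)
  nb .#...: next=.  (t=2,i=11, bit8=0)
  nb ..###: next=.  (t=1,i=13, bit7=0)
  nb ..##.: next=.  (t=0,i=12, bit6=0)
  nb ..#.#: next=.  (t=2,i=8, bit5=0)
  nb ..#..: next=#  (t=1,i=10, bit4=1)
  nb ...##: next=.  (t=2,i=14, bit3=0)
  nb ...#.: next=#  (t=4,i=14, bit2=1)
  nb ....#: next=#  (t=2,i=13, bit1=1)
  nb .....: next=.  (t=3,i=9, bit0=0)
  bits 10101110111000111010100000010110 = 2934155286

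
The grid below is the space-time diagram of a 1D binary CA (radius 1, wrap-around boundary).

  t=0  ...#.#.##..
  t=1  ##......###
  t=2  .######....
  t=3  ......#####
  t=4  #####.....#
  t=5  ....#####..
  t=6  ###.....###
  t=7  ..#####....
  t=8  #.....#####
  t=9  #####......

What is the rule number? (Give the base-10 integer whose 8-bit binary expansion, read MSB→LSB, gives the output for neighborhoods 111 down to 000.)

  ###|.  b7=0 t=1,i=0
  ##.|#  b6=1 t=0,i=8
  #.#|.  b5=0 t=0,i=4
  #..|#  b4=1 t=0,i=9
  .##|.  b3=0 t=0,i=7
  .#.|.  b2=0 t=0,i=3
  ..#|.  b1=0 t=0,i=2
  ...|#  b0=1 t=0,i=0
  bits 01010001 = 81

81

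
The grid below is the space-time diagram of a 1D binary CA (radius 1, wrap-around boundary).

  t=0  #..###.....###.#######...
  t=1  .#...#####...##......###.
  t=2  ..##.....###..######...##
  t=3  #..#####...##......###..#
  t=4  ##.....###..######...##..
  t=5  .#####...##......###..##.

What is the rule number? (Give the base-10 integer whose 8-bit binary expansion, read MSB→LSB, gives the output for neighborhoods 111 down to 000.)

113

  nb ###: next=.  (t=0,i=4, bit7=0)
  nb ##.: next=#  (t=0,i=5, bit6=1)
  nb #.#: next=#  (t=0,i=14, bit5=1)
  nb #..: next=#  (t=0,i=1, bit4=1)
  nb .##: next=.  (t=0,i=3, bit3=0)
  nb .#.: next=.  (t=0,i=0, bit2=0)
  nb ..#: next=.  (t=0,i=2, bit1=0)
  nb ...: next=#  (t=0,i=7, bit0=1)
  bits 01110001 = 113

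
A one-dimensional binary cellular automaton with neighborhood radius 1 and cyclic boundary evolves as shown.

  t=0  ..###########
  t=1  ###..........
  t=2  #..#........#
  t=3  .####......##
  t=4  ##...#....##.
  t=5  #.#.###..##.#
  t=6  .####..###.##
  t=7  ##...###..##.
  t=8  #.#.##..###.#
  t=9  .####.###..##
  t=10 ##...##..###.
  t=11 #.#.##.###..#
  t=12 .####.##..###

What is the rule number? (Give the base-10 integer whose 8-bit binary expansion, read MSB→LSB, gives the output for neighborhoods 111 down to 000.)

62

  nb ###: next=.  (t=0,i=3, bit7=0)
  nb ##.: next=.  (t=0,i=12, bit6=0)
  nb #.#: next=#  (t=3,i=0, bit5=1)
  nb #..: next=#  (t=0,i=0, bit4=1)
  nb .##: next=#  (t=0,i=2, bit3=1)
  nb .#.: next=#  (t=2,i=3, bit2=1)
  nb ..#: next=#  (t=0,i=1, bit1=1)
  nb ...: next=.  (t=1,i=4, bit0=0)
  bits 00111110 = 62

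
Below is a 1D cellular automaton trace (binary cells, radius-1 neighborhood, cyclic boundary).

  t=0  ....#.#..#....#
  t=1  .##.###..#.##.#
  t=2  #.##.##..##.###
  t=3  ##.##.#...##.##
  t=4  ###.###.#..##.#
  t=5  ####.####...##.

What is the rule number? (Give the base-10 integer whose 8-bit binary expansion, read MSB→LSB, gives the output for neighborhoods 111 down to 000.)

  nb ###: next=#  (t=1,i=5, bit7=1)
  nb ##.: next=#  (t=1,i=2, bit6=1)
  nb #.#: next=#  (t=0,i=5, bit5=1)
  nb #..: next=.  (t=0,i=0, bit4=0)
  nb .##: next=.  (t=1,i=1, bit3=0)
  nb .#.: next=#  (t=0,i=4, bit2=1)
  nb ..#: next=.  (t=0,i=3, bit1=0)
  nb ...: next=#  (t=0,i=1, bit0=1)
  bits 11100101 = 229

229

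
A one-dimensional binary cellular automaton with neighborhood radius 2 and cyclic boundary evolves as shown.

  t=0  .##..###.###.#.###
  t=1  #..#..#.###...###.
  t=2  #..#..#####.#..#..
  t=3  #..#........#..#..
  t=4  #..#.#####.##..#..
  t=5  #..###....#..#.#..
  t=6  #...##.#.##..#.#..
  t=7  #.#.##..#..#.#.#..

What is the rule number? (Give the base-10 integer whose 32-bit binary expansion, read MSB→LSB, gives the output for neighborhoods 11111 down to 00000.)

  ##### -> .   bit 31 = 0  t=2,i=8
  ####. -> .   bit 30 = 0  t=2,i=9
  ###.# -> .   bit 29 = 0  t=0,i=7
  ###.. -> #   bit 28 = 1  t=1,i=10
  ##.## -> #   bit 27 = 1  t=0,i=0
  ##.#. -> .   bit 26 = 0  t=0,i=12
  ##..# -> #   bit 25 = 1  t=0,i=3
  ##... -> .   bit 24 = 0  t=1,i=11
  #.### -> #   bit 23 = 1  t=0,i=9
  #.##. -> .   bit 22 = 0  t=0,i=1
  #.#.# -> .   bit 21 = 0  t=0,i=13
  #.#.. -> #   bit 20 = 1  t=1,i=0
  #..## -> .   bit 19 = 0  t=0,i=4
  #..#. -> .   bit 18 = 0  t=1,i=2
  #...# -> #   bit 17 = 1  t=1,i=12
  #.... -> #   bit 16 = 1  t=3,i=5
  .#### -> .   bit 15 = 0  t=2,i=7
  .###. -> #   bit 14 = 1  t=0,i=6
  .##.# -> #   bit 13 = 1  t=6,i=5
  .##.. -> .   bit 12 = 0  t=0,i=2
  .#.## -> #   bit 11 = 1  t=0,i=14
  .#.#. -> .   bit 10 = 0  t=5,i=14
  .#..# -> .   bit 9 = 0  t=1,i=1
  .#... -> .   bit 8 = 0  t=3,i=4
  ..### -> .   bit 7 = 0  t=0,i=5
  ..##. -> #   bit 6 = 1  t=6,i=4
  ..#.# -> #   bit 5 = 1  t=1,i=6
  ..#.. -> #   bit 4 = 1  t=1,i=3
  ...## -> .   bit 3 = 0  t=1,i=13
  ...#. -> #   bit 2 = 1  t=3,i=11
  ....# -> .   bit 1 = 0  t=3,i=10
  ..... -> #   bit 0 = 1  t=3,i=6
  bits 00011010100100110110100001110101 = 445868149

445868149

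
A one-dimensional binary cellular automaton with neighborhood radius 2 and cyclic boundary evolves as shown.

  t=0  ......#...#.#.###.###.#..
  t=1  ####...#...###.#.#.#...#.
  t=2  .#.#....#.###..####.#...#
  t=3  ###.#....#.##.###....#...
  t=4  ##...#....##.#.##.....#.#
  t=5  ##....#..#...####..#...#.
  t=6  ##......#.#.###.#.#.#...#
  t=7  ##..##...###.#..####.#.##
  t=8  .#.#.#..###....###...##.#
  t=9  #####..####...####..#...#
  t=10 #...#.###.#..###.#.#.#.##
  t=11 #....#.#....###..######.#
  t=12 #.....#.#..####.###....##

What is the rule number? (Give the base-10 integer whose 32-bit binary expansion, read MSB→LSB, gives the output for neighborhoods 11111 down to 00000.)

409787785

  [31] ##### => .  t=9,i=1
  [30] ####. => .  t=1,i=2
  [29] ###.# => .  t=0,i=16
  [28] ###.. => #  t=1,i=3
  [27] ##.## => #  t=0,i=17
  [26] ##.#. => .  t=0,i=21
  [25] ##..# => .  t=2,i=13
  [24] ##... => .  t=1,i=4
  [23] #.### => .  t=0,i=14
  [22] #.##. => #  t=3,i=11
  [21] #.#.# => #  t=0,i=12
  [20] #.#.. => .  t=0,i=22
  [19] #..## => #  t=2,i=14
  [18] #..#. => #  t=5,i=8
  [17] #...# => .  t=0,i=8
  [16] #.... => .  t=0,i=24
  [15] .#### => #  t=1,i=1
  [14] .###. => #  t=0,i=15
  [13] .##.# => .  t=3,i=12
  [12] .##.. => #  t=4,i=16
  [11] .#.## => #  t=0,i=13
  [10] .#.#. => #  t=0,i=11
  [9] .#..# => .  t=5,i=7
  [8] .#... => #  t=0,i=7
  [7] ..### => #  t=1,i=11
  [6] ..##. => .  t=4,i=10
  [5] ..#.# => .  t=0,i=10
  [4] ..#.. => .  t=0,i=6
  [3] ...## => #  t=1,i=10
  [2] ...#. => .  t=0,i=5
  [1] ....# => .  t=0,i=4
  [0] ..... => #  t=0,i=0
  bits 00011000011011001101110110001001 = 409787785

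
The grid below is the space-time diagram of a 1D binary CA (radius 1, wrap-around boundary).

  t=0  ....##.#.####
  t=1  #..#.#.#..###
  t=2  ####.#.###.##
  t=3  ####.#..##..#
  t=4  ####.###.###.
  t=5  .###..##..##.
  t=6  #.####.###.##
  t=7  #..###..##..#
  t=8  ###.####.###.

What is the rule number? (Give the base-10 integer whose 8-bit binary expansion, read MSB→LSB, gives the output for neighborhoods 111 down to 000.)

214

  [7] ### => #  t=0,i=10
  [6] ##. => #  t=0,i=5
  [5] #.# => .  t=0,i=6
  [4] #.. => #  t=0,i=0
  [3] .## => .  t=0,i=4
  [2] .#. => #  t=0,i=7
  [1] ..# => #  t=0,i=3
  [0] ... => .  t=0,i=1
  bits 11010110 = 214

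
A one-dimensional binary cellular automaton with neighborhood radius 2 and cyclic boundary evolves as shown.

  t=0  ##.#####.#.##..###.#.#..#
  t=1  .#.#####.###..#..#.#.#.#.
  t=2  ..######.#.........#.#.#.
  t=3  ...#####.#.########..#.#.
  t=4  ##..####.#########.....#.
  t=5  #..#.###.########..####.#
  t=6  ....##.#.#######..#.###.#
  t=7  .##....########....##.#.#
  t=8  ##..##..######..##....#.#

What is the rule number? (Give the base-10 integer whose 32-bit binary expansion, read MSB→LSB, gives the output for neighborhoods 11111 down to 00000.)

3774449671

  nb #####: next=#  (t=0,i=5, bit31=1)
  nb ####.: next=#  (t=0,i=6, bit30=1)
  nb ###.#: next=#  (t=0,i=1, bit29=1)
  nb ###..: next=.  (t=1,i=11, bit28=0)
  nb ##.##: next=.  (t=0,i=2, bit27=0)
  nb ##.#.: next=.  (t=0,i=8, bit26=0)
  nb ##..#: next=.  (t=0,i=13, bit25=0)
  nb ##...: next=.  (t=4,i=18, bit24=0)
  nb #.###: next=#  (t=0,i=3, bit23=1)
  nb #.##.: next=#  (t=0,i=11, bit22=1)
  nb #.#.#: next=#  (t=0,i=9, bit21=1)
  nb #.#..: next=#  (t=0,i=21, bit20=1)
  nb #..##: next=#  (t=0,i=14, bit19=1)
  nb #..#.: next=.  (t=1,i=0, bit18=0)
  nb #...#: next=.  (t=2,i=0, bit17=0)
  nb #....: next=#  (t=2,i=11, bit16=1)
  nb .####: next=#  (t=0,i=4, bit15=1)
  nb .###.: next=.  (t=0,i=0, bit14=0)
  nb .##.#: next=.  (t=6,i=5, bit13=0)
  nb .##..: next=.  (t=0,i=12, bit12=0)
  nb .#.##: next=#  (t=0,i=10, bit11=1)
  nb .#.#.: next=.  (t=0,i=20, bit10=0)
  nb .#..#: next=.  (t=0,i=22, bit9=0)
  nb .#...: next=.  (t=2,i=10, bit8=0)
  nb ..###: next=.  (t=0,i=15, bit7=0)
  nb ..##.: next=.  (t=6,i=4, bit6=0)
  nb ..#.#: next=.  (t=1,i=1, bit5=0)
  nb ..#..: next=.  (t=1,i=14, bit4=0)
  nb ...##: next=.  (t=2,i=1, bit3=0)
  nb ...#.: next=#  (t=2,i=18, bit2=1)
  nb ....#: next=#  (t=2,i=17, bit1=1)
  nb .....: next=#  (t=2,i=12, bit0=1)
  bits 11100000111110011000100000000111 = 3774449671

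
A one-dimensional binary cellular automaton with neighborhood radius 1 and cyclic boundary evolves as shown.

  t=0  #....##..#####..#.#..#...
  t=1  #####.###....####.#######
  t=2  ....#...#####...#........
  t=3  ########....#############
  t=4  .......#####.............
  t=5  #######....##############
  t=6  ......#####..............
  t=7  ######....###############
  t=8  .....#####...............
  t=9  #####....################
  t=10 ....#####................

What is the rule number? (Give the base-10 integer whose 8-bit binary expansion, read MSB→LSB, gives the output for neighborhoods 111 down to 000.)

87

  ### -> .   bit 7 = 0  t=0,i=10
  ##. -> #   bit 6 = 1  t=0,i=6
  #.# -> .   bit 5 = 0  t=0,i=17
  #.. -> #   bit 4 = 1  t=0,i=1
  .## -> .   bit 3 = 0  t=0,i=5
  .#. -> #   bit 2 = 1  t=0,i=0
  ..# -> #   bit 1 = 1  t=0,i=4
  ... -> #   bit 0 = 1  t=0,i=2
  bits 01010111 = 87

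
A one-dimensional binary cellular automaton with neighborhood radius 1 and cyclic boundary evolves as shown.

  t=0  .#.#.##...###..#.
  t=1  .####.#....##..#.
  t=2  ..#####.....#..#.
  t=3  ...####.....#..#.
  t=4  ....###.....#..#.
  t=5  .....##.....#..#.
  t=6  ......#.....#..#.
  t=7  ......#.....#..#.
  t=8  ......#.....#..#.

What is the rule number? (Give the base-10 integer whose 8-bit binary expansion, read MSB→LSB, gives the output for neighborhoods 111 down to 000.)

  ### -> #   bit 7 = 1  t=0,i=11
  ##. -> #   bit 6 = 1  t=0,i=6
  #.# -> #   bit 5 = 1  t=0,i=2
  #.. -> .   bit 4 = 0  t=0,i=7
  .## -> .   bit 3 = 0  t=0,i=5
  .#. -> #   bit 2 = 1  t=0,i=1
  ..# -> .   bit 1 = 0  t=0,i=0
  ... -> .   bit 0 = 0  t=0,i=8
  bits 11100100 = 228

228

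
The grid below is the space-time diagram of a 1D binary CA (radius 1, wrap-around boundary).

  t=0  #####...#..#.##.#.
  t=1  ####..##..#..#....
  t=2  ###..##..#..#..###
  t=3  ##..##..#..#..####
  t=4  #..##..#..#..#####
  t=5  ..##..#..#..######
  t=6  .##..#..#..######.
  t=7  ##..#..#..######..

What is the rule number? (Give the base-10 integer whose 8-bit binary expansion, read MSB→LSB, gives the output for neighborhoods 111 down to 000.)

139

  nb ###: next=#  (t=0,i=1, bit7=1)
  nb ##.: next=.  (t=0,i=4, bit6=0)
  nb #.#: next=.  (t=0,i=12, bit5=0)
  nb #..: next=.  (t=0,i=5, bit4=0)
  nb .##: next=#  (t=0,i=0, bit3=1)
  nb .#.: next=.  (t=0,i=8, bit2=0)
  nb ..#: next=#  (t=0,i=7, bit1=1)
  nb ...: next=#  (t=0,i=6, bit0=1)
  bits 10001011 = 139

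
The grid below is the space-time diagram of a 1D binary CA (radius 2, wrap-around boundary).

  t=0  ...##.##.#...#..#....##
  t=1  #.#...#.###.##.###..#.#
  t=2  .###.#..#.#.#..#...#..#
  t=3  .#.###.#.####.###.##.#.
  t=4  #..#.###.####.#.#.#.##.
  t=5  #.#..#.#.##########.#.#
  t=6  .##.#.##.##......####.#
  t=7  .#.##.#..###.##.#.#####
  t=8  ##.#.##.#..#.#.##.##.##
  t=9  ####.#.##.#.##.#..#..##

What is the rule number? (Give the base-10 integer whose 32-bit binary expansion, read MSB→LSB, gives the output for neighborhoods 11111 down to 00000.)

  [31] ##### => .  t=5,i=11
  [30] ####. => #  t=3,i=11
  [29] ###.# => #  t=1,i=10
  [28] ###.. => .  t=1,i=17
  [27] ##.## => .  t=0,i=5
  [26] ##.#. => #  t=0,i=8
  [25] ##..# => .  t=1,i=18
  [24] ##... => #  t=0,i=0
  [23] #.### => #  t=1,i=8
  [22] #.##. => #  t=0,i=6
  [21] #.#.# => #  t=2,i=10
  [20] #.#.. => #  t=0,i=9
  [19] #..## => #  t=7,i=8
  [18] #..#. => #  t=0,i=15
  [17] #...# => .  t=0,i=1
  [16] #.... => .  t=0,i=18
  [15] .#### => #  t=3,i=10
  [14] .###. => .  t=1,i=9
  [13] .##.# => .  t=0,i=4
  [12] .##.. => #  t=0,i=22
  [11] .#.## => .  t=1,i=7
  [10] .#.#. => #  t=2,i=9
  [9] .#..# => .  t=0,i=14
  [8] .#... => #  t=0,i=10
  [7] ..### => .  t=6,i=17
  [6] ..##. => .  t=0,i=3
  [5] ..#.# => .  t=1,i=6
  [4] ..#.. => #  t=0,i=13
  [3] ...## => #  t=0,i=2
  [2] ...#. => #  t=0,i=12
  [1] ....# => .  t=0,i=19
  [0] ..... => #  t=6,i=13
  bits 01100101111111001001010100011101 = 1711052061

1711052061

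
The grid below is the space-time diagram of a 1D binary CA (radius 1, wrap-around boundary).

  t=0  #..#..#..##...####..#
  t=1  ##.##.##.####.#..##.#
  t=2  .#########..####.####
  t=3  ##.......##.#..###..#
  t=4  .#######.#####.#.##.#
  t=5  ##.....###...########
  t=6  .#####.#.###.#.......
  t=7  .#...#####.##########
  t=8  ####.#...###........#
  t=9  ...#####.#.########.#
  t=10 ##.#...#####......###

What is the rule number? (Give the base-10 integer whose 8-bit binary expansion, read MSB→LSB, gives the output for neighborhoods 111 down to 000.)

  ### -> .   bit 7 = 0  t=0,i=15
  ##. -> #   bit 6 = 1  t=0,i=0
  #.# -> #   bit 5 = 1  t=1,i=2
  #.. -> #   bit 4 = 1  t=0,i=1
  .## -> #   bit 3 = 1  t=0,i=9
  .#. -> #   bit 2 = 1  t=0,i=3
  ..# -> .   bit 1 = 0  t=0,i=2
  ... -> #   bit 0 = 1  t=0,i=12
  bits 01111101 = 125

125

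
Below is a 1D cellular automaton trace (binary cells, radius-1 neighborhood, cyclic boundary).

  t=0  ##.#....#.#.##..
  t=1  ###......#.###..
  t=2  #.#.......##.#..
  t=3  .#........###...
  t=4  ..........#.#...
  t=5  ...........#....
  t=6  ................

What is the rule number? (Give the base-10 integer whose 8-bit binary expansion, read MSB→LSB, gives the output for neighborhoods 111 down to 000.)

104

  ###|.  b7=0 t=1,i=1
  ##.|#  b6=1 t=0,i=1
  #.#|#  b5=1 t=0,i=2
  #..|.  b4=0 t=0,i=4
  .##|#  b3=1 t=0,i=0
  .#.|.  b2=0 t=0,i=3
  ..#|.  b1=0 t=0,i=7
  ...|.  b0=0 t=0,i=5
  bits 01101000 = 104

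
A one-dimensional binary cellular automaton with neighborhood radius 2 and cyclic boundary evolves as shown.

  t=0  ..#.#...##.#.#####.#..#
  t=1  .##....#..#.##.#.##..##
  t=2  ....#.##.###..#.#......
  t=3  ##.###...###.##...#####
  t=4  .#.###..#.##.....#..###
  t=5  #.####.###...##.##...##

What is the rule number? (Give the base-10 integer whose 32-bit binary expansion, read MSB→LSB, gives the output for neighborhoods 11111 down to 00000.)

3028633661

  #####|#  b31=1 t=0,i=15
  ####.|.  b30=0 t=0,i=16
  ###.#|#  b29=1 t=0,i=17
  ###..|#  b28=1 t=2,i=11
  ##.##|.  b27=0 t=1,i=0
  ##.#.|#  b26=1 t=0,i=10
  ##..#|.  b25=0 t=1,i=19
  ##...|.  b24=0 t=1,i=3
  #.###|#  b23=1 t=0,i=13
  #.##.|.  b22=0 t=1,i=1
  #.#.#|.  b21=0 t=0,i=11
  #.#..|.  b20=0 t=0,i=4
  #..##|.  b19=0 t=1,i=20
  #..#.|#  b18=1 t=0,i=1
  #...#|.  b17=0 t=0,i=6
  #....|#  b16=1 t=1,i=4
  .####|.  b15=0 t=0,i=14
  .###.|#  b14=1 t=2,i=10
  .##.#|.  b13=0 t=0,i=9
  .##..|.  b12=0 t=1,i=2
  .#.##|#  b11=1 t=0,i=12
  .#.#.|.  b10=0 t=0,i=3
  .#..#|.  b9=0 t=0,i=0
  .#...|.  b8=0 t=0,i=5
  ..###|.  b7=0 t=3,i=9
  ..##.|.  b6=0 t=0,i=8
  ..#.#|#  b5=1 t=0,i=2
  ..#..|#  b4=1 t=0,i=22
  ...##|#  b3=1 t=0,i=7
  ...#.|#  b2=1 t=1,i=6
  ....#|.  b1=0 t=1,i=5
  .....|#  b0=1 t=2,i=0
  bits 10110100100001010100100000111101 = 3028633661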